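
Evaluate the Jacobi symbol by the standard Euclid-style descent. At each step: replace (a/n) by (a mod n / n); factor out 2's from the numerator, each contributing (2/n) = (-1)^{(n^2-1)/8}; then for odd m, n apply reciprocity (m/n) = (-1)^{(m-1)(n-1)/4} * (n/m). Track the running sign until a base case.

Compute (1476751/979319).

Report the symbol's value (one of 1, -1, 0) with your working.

1

(1476751/979319): 1476751 mod 979319 = 497432, so (1476751/979319) = (497432/979319)
factor out 2^3: 497432 = 2^3·62179; with 979319 mod 8 = 7, (2/979319) = +1; sign now +1; continue with (62179/979319)
flip (62179/979319) -> (979319/62179): both odd, 62179 mod 4 = 3, 979319 mod 4 = 3, so the flip contributes -1; sign now -1
(979319/62179): 979319 mod 62179 = 46634, so (979319/62179) = (46634/62179)
factor out 2^1: 46634 = 2^1·23317; with 62179 mod 8 = 3, (2/62179) = -1; sign now +1; continue with (23317/62179)
flip (23317/62179) -> (62179/23317): both odd, 23317 mod 4 = 1, 62179 mod 4 = 3, so the flip contributes +1; sign now +1
(62179/23317): 62179 mod 23317 = 15545, so (62179/23317) = (15545/23317)
flip (15545/23317) -> (23317/15545): both odd, 15545 mod 4 = 1, 23317 mod 4 = 1, so the flip contributes +1; sign now +1
(23317/15545): 23317 mod 15545 = 7772, so (23317/15545) = (7772/15545)
factor out 2^2: 7772 = 2^2·1943; with 15545 mod 8 = 1, (2/15545) = +1; sign now +1; continue with (1943/15545)
flip (1943/15545) -> (15545/1943): both odd, 1943 mod 4 = 3, 15545 mod 4 = 1, so the flip contributes +1; sign now +1
(15545/1943): 15545 mod 1943 = 1, so (15545/1943) = (1/1943)
reached (1/1943) = 1, so the symbol is +1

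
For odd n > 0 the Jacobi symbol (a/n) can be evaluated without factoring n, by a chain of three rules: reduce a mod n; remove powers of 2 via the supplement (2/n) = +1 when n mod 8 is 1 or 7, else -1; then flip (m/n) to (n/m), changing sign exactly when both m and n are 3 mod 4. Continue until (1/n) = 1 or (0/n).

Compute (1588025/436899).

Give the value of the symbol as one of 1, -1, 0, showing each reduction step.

1

(1588025/436899): 1588025 mod 436899 = 277328, so (1588025/436899) = (277328/436899)
factor out 2^4: 277328 = 2^4·17333; with 436899 mod 8 = 3, (2/436899) = -1; sign now +1; continue with (17333/436899)
flip (17333/436899) -> (436899/17333): both odd, 17333 mod 4 = 1, 436899 mod 4 = 3, so the flip contributes +1; sign now +1
(436899/17333): 436899 mod 17333 = 3574, so (436899/17333) = (3574/17333)
factor out 2^1: 3574 = 2^1·1787; with 17333 mod 8 = 5, (2/17333) = -1; sign now -1; continue with (1787/17333)
flip (1787/17333) -> (17333/1787): both odd, 1787 mod 4 = 3, 17333 mod 4 = 1, so the flip contributes +1; sign now -1
(17333/1787): 17333 mod 1787 = 1250, so (17333/1787) = (1250/1787)
factor out 2^1: 1250 = 2^1·625; with 1787 mod 8 = 3, (2/1787) = -1; sign now +1; continue with (625/1787)
flip (625/1787) -> (1787/625): both odd, 625 mod 4 = 1, 1787 mod 4 = 3, so the flip contributes +1; sign now +1
(1787/625): 1787 mod 625 = 537, so (1787/625) = (537/625)
flip (537/625) -> (625/537): both odd, 537 mod 4 = 1, 625 mod 4 = 1, so the flip contributes +1; sign now +1
(625/537): 625 mod 537 = 88, so (625/537) = (88/537)
factor out 2^3: 88 = 2^3·11; with 537 mod 8 = 1, (2/537) = +1; sign now +1; continue with (11/537)
flip (11/537) -> (537/11): both odd, 11 mod 4 = 3, 537 mod 4 = 1, so the flip contributes +1; sign now +1
(537/11): 537 mod 11 = 9, so (537/11) = (9/11)
flip (9/11) -> (11/9): both odd, 9 mod 4 = 1, 11 mod 4 = 3, so the flip contributes +1; sign now +1
(11/9): 11 mod 9 = 2, so (11/9) = (2/9)
factor out 2^1: 2 = 2^1·1; with 9 mod 8 = 1, (2/9) = +1; sign now +1; continue with (1/9)
reached (1/9) = 1, so the symbol is +1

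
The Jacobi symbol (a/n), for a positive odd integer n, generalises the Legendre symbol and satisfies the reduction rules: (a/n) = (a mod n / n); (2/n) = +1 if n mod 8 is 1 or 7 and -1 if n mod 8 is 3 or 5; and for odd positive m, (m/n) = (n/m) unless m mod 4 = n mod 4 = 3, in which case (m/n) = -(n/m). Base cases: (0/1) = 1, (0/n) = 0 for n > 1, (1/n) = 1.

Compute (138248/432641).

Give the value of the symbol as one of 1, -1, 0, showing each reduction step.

0

factor out 2^3: 138248 = 2^3·17281; with 432641 mod 8 = 1, (2/432641) = +1; sign now +1; continue with (17281/432641)
flip (17281/432641) -> (432641/17281): both odd, 17281 mod 4 = 1, 432641 mod 4 = 1, so the flip contributes +1; sign now +1
(432641/17281): 432641 mod 17281 = 616, so (432641/17281) = (616/17281)
factor out 2^3: 616 = 2^3·77; with 17281 mod 8 = 1, (2/17281) = +1; sign now +1; continue with (77/17281)
flip (77/17281) -> (17281/77): both odd, 77 mod 4 = 1, 17281 mod 4 = 1, so the flip contributes +1; sign now +1
(17281/77): 17281 mod 77 = 33, so (17281/77) = (33/77)
flip (33/77) -> (77/33): both odd, 33 mod 4 = 1, 77 mod 4 = 1, so the flip contributes +1; sign now +1
(77/33): 77 mod 33 = 11, so (77/33) = (11/33)
flip (11/33) -> (33/11): both odd, 11 mod 4 = 3, 33 mod 4 = 1, so the flip contributes +1; sign now +1
(33/11): 33 mod 11 = 0, so (33/11) = (0/11)
reached (0/11); gcd(a, n) > 1, so (0/11) = 0 and the symbol is 0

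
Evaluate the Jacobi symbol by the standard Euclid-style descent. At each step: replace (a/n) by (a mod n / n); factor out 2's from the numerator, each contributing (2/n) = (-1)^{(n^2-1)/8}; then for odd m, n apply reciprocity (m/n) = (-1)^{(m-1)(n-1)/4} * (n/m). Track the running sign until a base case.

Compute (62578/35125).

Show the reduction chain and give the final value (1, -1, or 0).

(62578/35125) = (27453/35125)   [reduce mod 35125]
reciprocity: (27453/35125) = +1·(35125/27453) since 27453 mod 4 = 1, 35125 mod 4 = 1; sign now +1
(35125/27453) = (7672/27453)   [reduce mod 27453]
7672 = 2^3·959; (2/27453) = -1 since 27453 mod 8 = 5, so (7672/27453) = (-1)^3·(959/27453); sign now -1
reciprocity: (959/27453) = +1·(27453/959) since 959 mod 4 = 3, 27453 mod 4 = 1; sign now -1
(27453/959) = (601/959)   [reduce mod 959]
reciprocity: (601/959) = +1·(959/601) since 601 mod 4 = 1, 959 mod 4 = 3; sign now -1
(959/601) = (358/601)   [reduce mod 601]
358 = 2^1·179; (2/601) = +1 since 601 mod 8 = 1, so (358/601) = (+1)^1·(179/601); sign now -1
reciprocity: (179/601) = +1·(601/179) since 179 mod 4 = 3, 601 mod 4 = 1; sign now -1
(601/179) = (64/179)   [reduce mod 179]
64 = 2^6·1; (2/179) = -1 since 179 mod 8 = 3, so (64/179) = (-1)^6·(1/179); sign now -1
(1/179) = 1; final value = sign = -1

-1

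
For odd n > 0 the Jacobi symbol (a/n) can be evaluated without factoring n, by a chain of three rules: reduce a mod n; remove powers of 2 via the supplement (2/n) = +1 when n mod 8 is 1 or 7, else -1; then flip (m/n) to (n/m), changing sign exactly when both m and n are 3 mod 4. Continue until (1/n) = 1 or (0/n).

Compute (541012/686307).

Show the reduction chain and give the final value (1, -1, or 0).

1

541012 = 2^2·135253; (2/686307) = -1 since 686307 mod 8 = 3, so (541012/686307) = (-1)^2·(135253/686307); sign now +1
reciprocity: (135253/686307) = +1·(686307/135253) since 135253 mod 4 = 1, 686307 mod 4 = 3; sign now +1
(686307/135253) = (10042/135253)   [reduce mod 135253]
10042 = 2^1·5021; (2/135253) = -1 since 135253 mod 8 = 5, so (10042/135253) = (-1)^1·(5021/135253); sign now -1
reciprocity: (5021/135253) = +1·(135253/5021) since 5021 mod 4 = 1, 135253 mod 4 = 1; sign now -1
(135253/5021) = (4707/5021)   [reduce mod 5021]
reciprocity: (4707/5021) = +1·(5021/4707) since 4707 mod 4 = 3, 5021 mod 4 = 1; sign now -1
(5021/4707) = (314/4707)   [reduce mod 4707]
314 = 2^1·157; (2/4707) = -1 since 4707 mod 8 = 3, so (314/4707) = (-1)^1·(157/4707); sign now +1
reciprocity: (157/4707) = +1·(4707/157) since 157 mod 4 = 1, 4707 mod 4 = 3; sign now +1
(4707/157) = (154/157)   [reduce mod 157]
154 = 2^1·77; (2/157) = -1 since 157 mod 8 = 5, so (154/157) = (-1)^1·(77/157); sign now -1
reciprocity: (77/157) = +1·(157/77) since 77 mod 4 = 1, 157 mod 4 = 1; sign now -1
(157/77) = (3/77)   [reduce mod 77]
reciprocity: (3/77) = +1·(77/3) since 3 mod 4 = 3, 77 mod 4 = 1; sign now -1
(77/3) = (2/3)   [reduce mod 3]
2 = 2^1·1; (2/3) = -1 since 3 mod 8 = 3, so (2/3) = (-1)^1·(1/3); sign now +1
(1/3) = 1; final value = sign = +1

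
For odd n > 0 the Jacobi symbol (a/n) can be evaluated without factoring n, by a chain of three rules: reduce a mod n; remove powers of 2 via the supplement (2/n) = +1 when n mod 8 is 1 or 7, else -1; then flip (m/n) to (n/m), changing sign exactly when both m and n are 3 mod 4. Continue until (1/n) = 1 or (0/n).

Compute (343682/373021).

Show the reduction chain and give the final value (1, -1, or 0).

-1

factor out 2^1: 343682 = 2^1·171841; with 373021 mod 8 = 5, (2/373021) = -1; sign now -1; continue with (171841/373021)
flip (171841/373021) -> (373021/171841): both odd, 171841 mod 4 = 1, 373021 mod 4 = 1, so the flip contributes +1; sign now -1
(373021/171841): 373021 mod 171841 = 29339, so (373021/171841) = (29339/171841)
flip (29339/171841) -> (171841/29339): both odd, 29339 mod 4 = 3, 171841 mod 4 = 1, so the flip contributes +1; sign now -1
(171841/29339): 171841 mod 29339 = 25146, so (171841/29339) = (25146/29339)
factor out 2^1: 25146 = 2^1·12573; with 29339 mod 8 = 3, (2/29339) = -1; sign now +1; continue with (12573/29339)
flip (12573/29339) -> (29339/12573): both odd, 12573 mod 4 = 1, 29339 mod 4 = 3, so the flip contributes +1; sign now +1
(29339/12573): 29339 mod 12573 = 4193, so (29339/12573) = (4193/12573)
flip (4193/12573) -> (12573/4193): both odd, 4193 mod 4 = 1, 12573 mod 4 = 1, so the flip contributes +1; sign now +1
(12573/4193): 12573 mod 4193 = 4187, so (12573/4193) = (4187/4193)
flip (4187/4193) -> (4193/4187): both odd, 4187 mod 4 = 3, 4193 mod 4 = 1, so the flip contributes +1; sign now +1
(4193/4187): 4193 mod 4187 = 6, so (4193/4187) = (6/4187)
factor out 2^1: 6 = 2^1·3; with 4187 mod 8 = 3, (2/4187) = -1; sign now -1; continue with (3/4187)
flip (3/4187) -> (4187/3): both odd, 3 mod 4 = 3, 4187 mod 4 = 3, so the flip contributes -1; sign now +1
(4187/3): 4187 mod 3 = 2, so (4187/3) = (2/3)
factor out 2^1: 2 = 2^1·1; with 3 mod 8 = 3, (2/3) = -1; sign now -1; continue with (1/3)
reached (1/3) = 1, so the symbol is -1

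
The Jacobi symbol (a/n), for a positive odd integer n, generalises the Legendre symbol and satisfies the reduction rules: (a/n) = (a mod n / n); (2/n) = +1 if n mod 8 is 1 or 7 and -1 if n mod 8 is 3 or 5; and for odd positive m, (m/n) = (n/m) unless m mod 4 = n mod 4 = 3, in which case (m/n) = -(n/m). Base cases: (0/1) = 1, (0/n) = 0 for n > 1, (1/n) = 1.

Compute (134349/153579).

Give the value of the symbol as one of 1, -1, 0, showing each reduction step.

reciprocity: (134349/153579) = +1·(153579/134349) since 134349 mod 4 = 1, 153579 mod 4 = 3; sign now +1
(153579/134349) = (19230/134349)   [reduce mod 134349]
19230 = 2^1·9615; (2/134349) = -1 since 134349 mod 8 = 5, so (19230/134349) = (-1)^1·(9615/134349); sign now -1
reciprocity: (9615/134349) = +1·(134349/9615) since 9615 mod 4 = 3, 134349 mod 4 = 1; sign now -1
(134349/9615) = (9354/9615)   [reduce mod 9615]
9354 = 2^1·4677; (2/9615) = +1 since 9615 mod 8 = 7, so (9354/9615) = (+1)^1·(4677/9615); sign now -1
reciprocity: (4677/9615) = +1·(9615/4677) since 4677 mod 4 = 1, 9615 mod 4 = 3; sign now -1
(9615/4677) = (261/4677)   [reduce mod 4677]
reciprocity: (261/4677) = +1·(4677/261) since 261 mod 4 = 1, 4677 mod 4 = 1; sign now -1
(4677/261) = (240/261)   [reduce mod 261]
240 = 2^4·15; (2/261) = -1 since 261 mod 8 = 5, so (240/261) = (-1)^4·(15/261); sign now -1
reciprocity: (15/261) = +1·(261/15) since 15 mod 4 = 3, 261 mod 4 = 1; sign now -1
(261/15) = (6/15)   [reduce mod 15]
6 = 2^1·3; (2/15) = +1 since 15 mod 8 = 7, so (6/15) = (+1)^1·(3/15); sign now -1
reciprocity: (3/15) = -1·(15/3) since 3 mod 4 = 3, 15 mod 4 = 3; sign now +1
(15/3) = (0/3)   [reduce mod 3]
(0/3) = 0   [gcd(a, n) > 1]; final value = 0

0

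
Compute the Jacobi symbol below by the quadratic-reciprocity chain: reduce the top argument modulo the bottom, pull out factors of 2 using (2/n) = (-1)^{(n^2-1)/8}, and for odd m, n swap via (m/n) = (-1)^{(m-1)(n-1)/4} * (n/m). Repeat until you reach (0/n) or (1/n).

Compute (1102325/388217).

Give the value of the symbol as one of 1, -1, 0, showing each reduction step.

1

(1102325/388217) = (325891/388217)   [reduce mod 388217]
reciprocity: (325891/388217) = +1·(388217/325891) since 325891 mod 4 = 3, 388217 mod 4 = 1; sign now +1
(388217/325891) = (62326/325891)   [reduce mod 325891]
62326 = 2^1·31163; (2/325891) = -1 since 325891 mod 8 = 3, so (62326/325891) = (-1)^1·(31163/325891); sign now -1
reciprocity: (31163/325891) = -1·(325891/31163) since 31163 mod 4 = 3, 325891 mod 4 = 3; sign now +1
(325891/31163) = (14261/31163)   [reduce mod 31163]
reciprocity: (14261/31163) = +1·(31163/14261) since 14261 mod 4 = 1, 31163 mod 4 = 3; sign now +1
(31163/14261) = (2641/14261)   [reduce mod 14261]
reciprocity: (2641/14261) = +1·(14261/2641) since 2641 mod 4 = 1, 14261 mod 4 = 1; sign now +1
(14261/2641) = (1056/2641)   [reduce mod 2641]
1056 = 2^5·33; (2/2641) = +1 since 2641 mod 8 = 1, so (1056/2641) = (+1)^5·(33/2641); sign now +1
reciprocity: (33/2641) = +1·(2641/33) since 33 mod 4 = 1, 2641 mod 4 = 1; sign now +1
(2641/33) = (1/33)   [reduce mod 33]
(1/33) = 1; final value = sign = +1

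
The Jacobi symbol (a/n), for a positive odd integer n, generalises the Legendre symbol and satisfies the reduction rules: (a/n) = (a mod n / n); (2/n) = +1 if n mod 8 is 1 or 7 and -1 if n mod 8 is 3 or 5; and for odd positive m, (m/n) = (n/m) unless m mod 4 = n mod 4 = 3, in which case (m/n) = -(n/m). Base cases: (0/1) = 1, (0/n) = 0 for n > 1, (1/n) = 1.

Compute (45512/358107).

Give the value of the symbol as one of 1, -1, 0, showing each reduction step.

-1

factor out 2^3: 45512 = 2^3·5689; with 358107 mod 8 = 3, (2/358107) = -1; sign now -1; continue with (5689/358107)
flip (5689/358107) -> (358107/5689): both odd, 5689 mod 4 = 1, 358107 mod 4 = 3, so the flip contributes +1; sign now -1
(358107/5689): 358107 mod 5689 = 5389, so (358107/5689) = (5389/5689)
flip (5389/5689) -> (5689/5389): both odd, 5389 mod 4 = 1, 5689 mod 4 = 1, so the flip contributes +1; sign now -1
(5689/5389): 5689 mod 5389 = 300, so (5689/5389) = (300/5389)
factor out 2^2: 300 = 2^2·75; with 5389 mod 8 = 5, (2/5389) = -1; sign now -1; continue with (75/5389)
flip (75/5389) -> (5389/75): both odd, 75 mod 4 = 3, 5389 mod 4 = 1, so the flip contributes +1; sign now -1
(5389/75): 5389 mod 75 = 64, so (5389/75) = (64/75)
factor out 2^6: 64 = 2^6·1; with 75 mod 8 = 3, (2/75) = -1; sign now -1; continue with (1/75)
reached (1/75) = 1, so the symbol is -1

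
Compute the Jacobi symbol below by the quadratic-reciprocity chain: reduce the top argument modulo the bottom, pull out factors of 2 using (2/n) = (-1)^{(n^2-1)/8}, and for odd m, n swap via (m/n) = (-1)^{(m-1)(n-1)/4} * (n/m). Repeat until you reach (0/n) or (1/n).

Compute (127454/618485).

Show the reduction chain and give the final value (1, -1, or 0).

127454 = 2^1·63727; (2/618485) = -1 since 618485 mod 8 = 5, so (127454/618485) = (-1)^1·(63727/618485); sign now -1
reciprocity: (63727/618485) = +1·(618485/63727) since 63727 mod 4 = 3, 618485 mod 4 = 1; sign now -1
(618485/63727) = (44942/63727)   [reduce mod 63727]
44942 = 2^1·22471; (2/63727) = +1 since 63727 mod 8 = 7, so (44942/63727) = (+1)^1·(22471/63727); sign now -1
reciprocity: (22471/63727) = -1·(63727/22471) since 22471 mod 4 = 3, 63727 mod 4 = 3; sign now +1
(63727/22471) = (18785/22471)   [reduce mod 22471]
reciprocity: (18785/22471) = +1·(22471/18785) since 18785 mod 4 = 1, 22471 mod 4 = 3; sign now +1
(22471/18785) = (3686/18785)   [reduce mod 18785]
3686 = 2^1·1843; (2/18785) = +1 since 18785 mod 8 = 1, so (3686/18785) = (+1)^1·(1843/18785); sign now +1
reciprocity: (1843/18785) = +1·(18785/1843) since 1843 mod 4 = 3, 18785 mod 4 = 1; sign now +1
(18785/1843) = (355/1843)   [reduce mod 1843]
reciprocity: (355/1843) = -1·(1843/355) since 355 mod 4 = 3, 1843 mod 4 = 3; sign now -1
(1843/355) = (68/355)   [reduce mod 355]
68 = 2^2·17; (2/355) = -1 since 355 mod 8 = 3, so (68/355) = (-1)^2·(17/355); sign now -1
reciprocity: (17/355) = +1·(355/17) since 17 mod 4 = 1, 355 mod 4 = 3; sign now -1
(355/17) = (15/17)   [reduce mod 17]
reciprocity: (15/17) = +1·(17/15) since 15 mod 4 = 3, 17 mod 4 = 1; sign now -1
(17/15) = (2/15)   [reduce mod 15]
2 = 2^1·1; (2/15) = +1 since 15 mod 8 = 7, so (2/15) = (+1)^1·(1/15); sign now -1
(1/15) = 1; final value = sign = -1

-1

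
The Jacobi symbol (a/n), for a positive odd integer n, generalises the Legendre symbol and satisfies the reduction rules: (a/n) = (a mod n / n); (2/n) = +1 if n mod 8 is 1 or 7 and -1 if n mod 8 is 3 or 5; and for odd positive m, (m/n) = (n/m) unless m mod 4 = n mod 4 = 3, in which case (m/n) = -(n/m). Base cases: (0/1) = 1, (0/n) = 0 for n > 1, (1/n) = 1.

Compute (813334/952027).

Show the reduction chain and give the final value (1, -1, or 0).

-1

813334 = 2^1·406667; (2/952027) = -1 since 952027 mod 8 = 3, so (813334/952027) = (-1)^1·(406667/952027); sign now -1
reciprocity: (406667/952027) = -1·(952027/406667) since 406667 mod 4 = 3, 952027 mod 4 = 3; sign now +1
(952027/406667) = (138693/406667)   [reduce mod 406667]
reciprocity: (138693/406667) = +1·(406667/138693) since 138693 mod 4 = 1, 406667 mod 4 = 3; sign now +1
(406667/138693) = (129281/138693)   [reduce mod 138693]
reciprocity: (129281/138693) = +1·(138693/129281) since 129281 mod 4 = 1, 138693 mod 4 = 1; sign now +1
(138693/129281) = (9412/129281)   [reduce mod 129281]
9412 = 2^2·2353; (2/129281) = +1 since 129281 mod 8 = 1, so (9412/129281) = (+1)^2·(2353/129281); sign now +1
reciprocity: (2353/129281) = +1·(129281/2353) since 2353 mod 4 = 1, 129281 mod 4 = 1; sign now +1
(129281/2353) = (2219/2353)   [reduce mod 2353]
reciprocity: (2219/2353) = +1·(2353/2219) since 2219 mod 4 = 3, 2353 mod 4 = 1; sign now +1
(2353/2219) = (134/2219)   [reduce mod 2219]
134 = 2^1·67; (2/2219) = -1 since 2219 mod 8 = 3, so (134/2219) = (-1)^1·(67/2219); sign now -1
reciprocity: (67/2219) = -1·(2219/67) since 67 mod 4 = 3, 2219 mod 4 = 3; sign now +1
(2219/67) = (8/67)   [reduce mod 67]
8 = 2^3·1; (2/67) = -1 since 67 mod 8 = 3, so (8/67) = (-1)^3·(1/67); sign now -1
(1/67) = 1; final value = sign = -1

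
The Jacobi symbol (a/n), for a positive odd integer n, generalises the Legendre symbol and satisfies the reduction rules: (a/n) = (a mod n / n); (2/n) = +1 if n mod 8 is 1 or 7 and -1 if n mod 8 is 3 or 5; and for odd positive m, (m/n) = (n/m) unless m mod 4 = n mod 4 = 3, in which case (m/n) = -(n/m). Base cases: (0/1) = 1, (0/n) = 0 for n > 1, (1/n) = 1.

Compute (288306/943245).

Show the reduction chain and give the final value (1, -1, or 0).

0

288306 = 2^1·144153; (2/943245) = -1 since 943245 mod 8 = 5, so (288306/943245) = (-1)^1·(144153/943245); sign now -1
reciprocity: (144153/943245) = +1·(943245/144153) since 144153 mod 4 = 1, 943245 mod 4 = 1; sign now -1
(943245/144153) = (78327/144153)   [reduce mod 144153]
reciprocity: (78327/144153) = +1·(144153/78327) since 78327 mod 4 = 3, 144153 mod 4 = 1; sign now -1
(144153/78327) = (65826/78327)   [reduce mod 78327]
65826 = 2^1·32913; (2/78327) = +1 since 78327 mod 8 = 7, so (65826/78327) = (+1)^1·(32913/78327); sign now -1
reciprocity: (32913/78327) = +1·(78327/32913) since 32913 mod 4 = 1, 78327 mod 4 = 3; sign now -1
(78327/32913) = (12501/32913)   [reduce mod 32913]
reciprocity: (12501/32913) = +1·(32913/12501) since 12501 mod 4 = 1, 32913 mod 4 = 1; sign now -1
(32913/12501) = (7911/12501)   [reduce mod 12501]
reciprocity: (7911/12501) = +1·(12501/7911) since 7911 mod 4 = 3, 12501 mod 4 = 1; sign now -1
(12501/7911) = (4590/7911)   [reduce mod 7911]
4590 = 2^1·2295; (2/7911) = +1 since 7911 mod 8 = 7, so (4590/7911) = (+1)^1·(2295/7911); sign now -1
reciprocity: (2295/7911) = -1·(7911/2295) since 2295 mod 4 = 3, 7911 mod 4 = 3; sign now +1
(7911/2295) = (1026/2295)   [reduce mod 2295]
1026 = 2^1·513; (2/2295) = +1 since 2295 mod 8 = 7, so (1026/2295) = (+1)^1·(513/2295); sign now +1
reciprocity: (513/2295) = +1·(2295/513) since 513 mod 4 = 1, 2295 mod 4 = 3; sign now +1
(2295/513) = (243/513)   [reduce mod 513]
reciprocity: (243/513) = +1·(513/243) since 243 mod 4 = 3, 513 mod 4 = 1; sign now +1
(513/243) = (27/243)   [reduce mod 243]
reciprocity: (27/243) = -1·(243/27) since 27 mod 4 = 3, 243 mod 4 = 3; sign now -1
(243/27) = (0/27)   [reduce mod 27]
(0/27) = 0   [gcd(a, n) > 1]; final value = 0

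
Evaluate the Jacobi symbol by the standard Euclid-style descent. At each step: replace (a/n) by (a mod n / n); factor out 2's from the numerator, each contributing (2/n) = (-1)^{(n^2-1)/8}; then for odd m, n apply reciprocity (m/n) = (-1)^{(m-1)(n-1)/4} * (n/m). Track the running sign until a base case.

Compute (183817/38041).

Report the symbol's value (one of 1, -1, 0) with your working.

1

(183817/38041): 183817 mod 38041 = 31653, so (183817/38041) = (31653/38041)
flip (31653/38041) -> (38041/31653): both odd, 31653 mod 4 = 1, 38041 mod 4 = 1, so the flip contributes +1; sign now +1
(38041/31653): 38041 mod 31653 = 6388, so (38041/31653) = (6388/31653)
factor out 2^2: 6388 = 2^2·1597; with 31653 mod 8 = 5, (2/31653) = -1; sign now +1; continue with (1597/31653)
flip (1597/31653) -> (31653/1597): both odd, 1597 mod 4 = 1, 31653 mod 4 = 1, so the flip contributes +1; sign now +1
(31653/1597): 31653 mod 1597 = 1310, so (31653/1597) = (1310/1597)
factor out 2^1: 1310 = 2^1·655; with 1597 mod 8 = 5, (2/1597) = -1; sign now -1; continue with (655/1597)
flip (655/1597) -> (1597/655): both odd, 655 mod 4 = 3, 1597 mod 4 = 1, so the flip contributes +1; sign now -1
(1597/655): 1597 mod 655 = 287, so (1597/655) = (287/655)
flip (287/655) -> (655/287): both odd, 287 mod 4 = 3, 655 mod 4 = 3, so the flip contributes -1; sign now +1
(655/287): 655 mod 287 = 81, so (655/287) = (81/287)
flip (81/287) -> (287/81): both odd, 81 mod 4 = 1, 287 mod 4 = 3, so the flip contributes +1; sign now +1
(287/81): 287 mod 81 = 44, so (287/81) = (44/81)
factor out 2^2: 44 = 2^2·11; with 81 mod 8 = 1, (2/81) = +1; sign now +1; continue with (11/81)
flip (11/81) -> (81/11): both odd, 11 mod 4 = 3, 81 mod 4 = 1, so the flip contributes +1; sign now +1
(81/11): 81 mod 11 = 4, so (81/11) = (4/11)
factor out 2^2: 4 = 2^2·1; with 11 mod 8 = 3, (2/11) = -1; sign now +1; continue with (1/11)
reached (1/11) = 1, so the symbol is +1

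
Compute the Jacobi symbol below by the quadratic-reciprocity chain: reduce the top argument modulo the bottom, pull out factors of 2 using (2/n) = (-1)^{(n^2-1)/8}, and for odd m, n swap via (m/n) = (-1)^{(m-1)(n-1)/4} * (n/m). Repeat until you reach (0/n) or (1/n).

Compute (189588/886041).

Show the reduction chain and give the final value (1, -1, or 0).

factor out 2^2: 189588 = 2^2·47397; with 886041 mod 8 = 1, (2/886041) = +1; sign now +1; continue with (47397/886041)
flip (47397/886041) -> (886041/47397): both odd, 47397 mod 4 = 1, 886041 mod 4 = 1, so the flip contributes +1; sign now +1
(886041/47397): 886041 mod 47397 = 32895, so (886041/47397) = (32895/47397)
flip (32895/47397) -> (47397/32895): both odd, 32895 mod 4 = 3, 47397 mod 4 = 1, so the flip contributes +1; sign now +1
(47397/32895): 47397 mod 32895 = 14502, so (47397/32895) = (14502/32895)
factor out 2^1: 14502 = 2^1·7251; with 32895 mod 8 = 7, (2/32895) = +1; sign now +1; continue with (7251/32895)
flip (7251/32895) -> (32895/7251): both odd, 7251 mod 4 = 3, 32895 mod 4 = 3, so the flip contributes -1; sign now -1
(32895/7251): 32895 mod 7251 = 3891, so (32895/7251) = (3891/7251)
flip (3891/7251) -> (7251/3891): both odd, 3891 mod 4 = 3, 7251 mod 4 = 3, so the flip contributes -1; sign now +1
(7251/3891): 7251 mod 3891 = 3360, so (7251/3891) = (3360/3891)
factor out 2^5: 3360 = 2^5·105; with 3891 mod 8 = 3, (2/3891) = -1; sign now -1; continue with (105/3891)
flip (105/3891) -> (3891/105): both odd, 105 mod 4 = 1, 3891 mod 4 = 3, so the flip contributes +1; sign now -1
(3891/105): 3891 mod 105 = 6, so (3891/105) = (6/105)
factor out 2^1: 6 = 2^1·3; with 105 mod 8 = 1, (2/105) = +1; sign now -1; continue with (3/105)
flip (3/105) -> (105/3): both odd, 3 mod 4 = 3, 105 mod 4 = 1, so the flip contributes +1; sign now -1
(105/3): 105 mod 3 = 0, so (105/3) = (0/3)
reached (0/3); gcd(a, n) > 1, so (0/3) = 0 and the symbol is 0

0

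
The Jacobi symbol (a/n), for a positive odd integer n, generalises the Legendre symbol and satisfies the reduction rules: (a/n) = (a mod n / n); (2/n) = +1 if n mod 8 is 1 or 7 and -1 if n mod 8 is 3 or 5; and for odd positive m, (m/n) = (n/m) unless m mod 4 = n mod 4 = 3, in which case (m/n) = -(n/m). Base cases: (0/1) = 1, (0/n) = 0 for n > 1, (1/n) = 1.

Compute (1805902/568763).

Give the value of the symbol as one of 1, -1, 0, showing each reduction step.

1

(1805902/568763): 1805902 mod 568763 = 99613, so (1805902/568763) = (99613/568763)
flip (99613/568763) -> (568763/99613): both odd, 99613 mod 4 = 1, 568763 mod 4 = 3, so the flip contributes +1; sign now +1
(568763/99613): 568763 mod 99613 = 70698, so (568763/99613) = (70698/99613)
factor out 2^1: 70698 = 2^1·35349; with 99613 mod 8 = 5, (2/99613) = -1; sign now -1; continue with (35349/99613)
flip (35349/99613) -> (99613/35349): both odd, 35349 mod 4 = 1, 99613 mod 4 = 1, so the flip contributes +1; sign now -1
(99613/35349): 99613 mod 35349 = 28915, so (99613/35349) = (28915/35349)
flip (28915/35349) -> (35349/28915): both odd, 28915 mod 4 = 3, 35349 mod 4 = 1, so the flip contributes +1; sign now -1
(35349/28915): 35349 mod 28915 = 6434, so (35349/28915) = (6434/28915)
factor out 2^1: 6434 = 2^1·3217; with 28915 mod 8 = 3, (2/28915) = -1; sign now +1; continue with (3217/28915)
flip (3217/28915) -> (28915/3217): both odd, 3217 mod 4 = 1, 28915 mod 4 = 3, so the flip contributes +1; sign now +1
(28915/3217): 28915 mod 3217 = 3179, so (28915/3217) = (3179/3217)
flip (3179/3217) -> (3217/3179): both odd, 3179 mod 4 = 3, 3217 mod 4 = 1, so the flip contributes +1; sign now +1
(3217/3179): 3217 mod 3179 = 38, so (3217/3179) = (38/3179)
factor out 2^1: 38 = 2^1·19; with 3179 mod 8 = 3, (2/3179) = -1; sign now -1; continue with (19/3179)
flip (19/3179) -> (3179/19): both odd, 19 mod 4 = 3, 3179 mod 4 = 3, so the flip contributes -1; sign now +1
(3179/19): 3179 mod 19 = 6, so (3179/19) = (6/19)
factor out 2^1: 6 = 2^1·3; with 19 mod 8 = 3, (2/19) = -1; sign now -1; continue with (3/19)
flip (3/19) -> (19/3): both odd, 3 mod 4 = 3, 19 mod 4 = 3, so the flip contributes -1; sign now +1
(19/3): 19 mod 3 = 1, so (19/3) = (1/3)
reached (1/3) = 1, so the symbol is +1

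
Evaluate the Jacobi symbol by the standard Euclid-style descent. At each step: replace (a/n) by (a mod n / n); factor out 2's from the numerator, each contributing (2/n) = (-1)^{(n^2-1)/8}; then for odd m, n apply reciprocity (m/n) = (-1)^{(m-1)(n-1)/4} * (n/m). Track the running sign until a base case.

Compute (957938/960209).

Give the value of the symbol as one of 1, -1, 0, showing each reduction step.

factor out 2^1: 957938 = 2^1·478969; with 960209 mod 8 = 1, (2/960209) = +1; sign now +1; continue with (478969/960209)
flip (478969/960209) -> (960209/478969): both odd, 478969 mod 4 = 1, 960209 mod 4 = 1, so the flip contributes +1; sign now +1
(960209/478969): 960209 mod 478969 = 2271, so (960209/478969) = (2271/478969)
flip (2271/478969) -> (478969/2271): both odd, 2271 mod 4 = 3, 478969 mod 4 = 1, so the flip contributes +1; sign now +1
(478969/2271): 478969 mod 2271 = 2059, so (478969/2271) = (2059/2271)
flip (2059/2271) -> (2271/2059): both odd, 2059 mod 4 = 3, 2271 mod 4 = 3, so the flip contributes -1; sign now -1
(2271/2059): 2271 mod 2059 = 212, so (2271/2059) = (212/2059)
factor out 2^2: 212 = 2^2·53; with 2059 mod 8 = 3, (2/2059) = -1; sign now -1; continue with (53/2059)
flip (53/2059) -> (2059/53): both odd, 53 mod 4 = 1, 2059 mod 4 = 3, so the flip contributes +1; sign now -1
(2059/53): 2059 mod 53 = 45, so (2059/53) = (45/53)
flip (45/53) -> (53/45): both odd, 45 mod 4 = 1, 53 mod 4 = 1, so the flip contributes +1; sign now -1
(53/45): 53 mod 45 = 8, so (53/45) = (8/45)
factor out 2^3: 8 = 2^3·1; with 45 mod 8 = 5, (2/45) = -1; sign now +1; continue with (1/45)
reached (1/45) = 1, so the symbol is +1

1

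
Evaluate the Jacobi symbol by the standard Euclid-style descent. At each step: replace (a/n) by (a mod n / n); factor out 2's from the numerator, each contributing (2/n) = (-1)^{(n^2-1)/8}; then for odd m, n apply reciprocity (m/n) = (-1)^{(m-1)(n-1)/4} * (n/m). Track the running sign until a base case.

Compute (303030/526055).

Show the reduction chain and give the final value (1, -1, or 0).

0

factor out 2^1: 303030 = 2^1·151515; with 526055 mod 8 = 7, (2/526055) = +1; sign now +1; continue with (151515/526055)
flip (151515/526055) -> (526055/151515): both odd, 151515 mod 4 = 3, 526055 mod 4 = 3, so the flip contributes -1; sign now -1
(526055/151515): 526055 mod 151515 = 71510, so (526055/151515) = (71510/151515)
factor out 2^1: 71510 = 2^1·35755; with 151515 mod 8 = 3, (2/151515) = -1; sign now +1; continue with (35755/151515)
flip (35755/151515) -> (151515/35755): both odd, 35755 mod 4 = 3, 151515 mod 4 = 3, so the flip contributes -1; sign now -1
(151515/35755): 151515 mod 35755 = 8495, so (151515/35755) = (8495/35755)
flip (8495/35755) -> (35755/8495): both odd, 8495 mod 4 = 3, 35755 mod 4 = 3, so the flip contributes -1; sign now +1
(35755/8495): 35755 mod 8495 = 1775, so (35755/8495) = (1775/8495)
flip (1775/8495) -> (8495/1775): both odd, 1775 mod 4 = 3, 8495 mod 4 = 3, so the flip contributes -1; sign now -1
(8495/1775): 8495 mod 1775 = 1395, so (8495/1775) = (1395/1775)
flip (1395/1775) -> (1775/1395): both odd, 1395 mod 4 = 3, 1775 mod 4 = 3, so the flip contributes -1; sign now +1
(1775/1395): 1775 mod 1395 = 380, so (1775/1395) = (380/1395)
factor out 2^2: 380 = 2^2·95; with 1395 mod 8 = 3, (2/1395) = -1; sign now +1; continue with (95/1395)
flip (95/1395) -> (1395/95): both odd, 95 mod 4 = 3, 1395 mod 4 = 3, so the flip contributes -1; sign now -1
(1395/95): 1395 mod 95 = 65, so (1395/95) = (65/95)
flip (65/95) -> (95/65): both odd, 65 mod 4 = 1, 95 mod 4 = 3, so the flip contributes +1; sign now -1
(95/65): 95 mod 65 = 30, so (95/65) = (30/65)
factor out 2^1: 30 = 2^1·15; with 65 mod 8 = 1, (2/65) = +1; sign now -1; continue with (15/65)
flip (15/65) -> (65/15): both odd, 15 mod 4 = 3, 65 mod 4 = 1, so the flip contributes +1; sign now -1
(65/15): 65 mod 15 = 5, so (65/15) = (5/15)
flip (5/15) -> (15/5): both odd, 5 mod 4 = 1, 15 mod 4 = 3, so the flip contributes +1; sign now -1
(15/5): 15 mod 5 = 0, so (15/5) = (0/5)
reached (0/5); gcd(a, n) > 1, so (0/5) = 0 and the symbol is 0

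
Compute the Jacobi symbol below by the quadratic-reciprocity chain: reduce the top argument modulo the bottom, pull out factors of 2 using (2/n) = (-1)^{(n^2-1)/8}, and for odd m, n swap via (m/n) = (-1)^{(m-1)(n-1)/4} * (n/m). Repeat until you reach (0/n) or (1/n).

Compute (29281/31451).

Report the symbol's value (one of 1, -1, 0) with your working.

flip (29281/31451) -> (31451/29281): both odd, 29281 mod 4 = 1, 31451 mod 4 = 3, so the flip contributes +1; sign now +1
(31451/29281): 31451 mod 29281 = 2170, so (31451/29281) = (2170/29281)
factor out 2^1: 2170 = 2^1·1085; with 29281 mod 8 = 1, (2/29281) = +1; sign now +1; continue with (1085/29281)
flip (1085/29281) -> (29281/1085): both odd, 1085 mod 4 = 1, 29281 mod 4 = 1, so the flip contributes +1; sign now +1
(29281/1085): 29281 mod 1085 = 1071, so (29281/1085) = (1071/1085)
flip (1071/1085) -> (1085/1071): both odd, 1071 mod 4 = 3, 1085 mod 4 = 1, so the flip contributes +1; sign now +1
(1085/1071): 1085 mod 1071 = 14, so (1085/1071) = (14/1071)
factor out 2^1: 14 = 2^1·7; with 1071 mod 8 = 7, (2/1071) = +1; sign now +1; continue with (7/1071)
flip (7/1071) -> (1071/7): both odd, 7 mod 4 = 3, 1071 mod 4 = 3, so the flip contributes -1; sign now -1
(1071/7): 1071 mod 7 = 0, so (1071/7) = (0/7)
reached (0/7); gcd(a, n) > 1, so (0/7) = 0 and the symbol is 0

0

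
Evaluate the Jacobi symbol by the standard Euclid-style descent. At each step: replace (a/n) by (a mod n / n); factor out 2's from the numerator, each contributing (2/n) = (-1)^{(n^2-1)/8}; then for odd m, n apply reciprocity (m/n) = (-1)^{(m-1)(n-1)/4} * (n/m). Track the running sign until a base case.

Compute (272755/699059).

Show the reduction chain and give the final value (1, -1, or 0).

-1

reciprocity: (272755/699059) = -1·(699059/272755) since 272755 mod 4 = 3, 699059 mod 4 = 3; sign now -1
(699059/272755) = (153549/272755)   [reduce mod 272755]
reciprocity: (153549/272755) = +1·(272755/153549) since 153549 mod 4 = 1, 272755 mod 4 = 3; sign now -1
(272755/153549) = (119206/153549)   [reduce mod 153549]
119206 = 2^1·59603; (2/153549) = -1 since 153549 mod 8 = 5, so (119206/153549) = (-1)^1·(59603/153549); sign now +1
reciprocity: (59603/153549) = +1·(153549/59603) since 59603 mod 4 = 3, 153549 mod 4 = 1; sign now +1
(153549/59603) = (34343/59603)   [reduce mod 59603]
reciprocity: (34343/59603) = -1·(59603/34343) since 34343 mod 4 = 3, 59603 mod 4 = 3; sign now -1
(59603/34343) = (25260/34343)   [reduce mod 34343]
25260 = 2^2·6315; (2/34343) = +1 since 34343 mod 8 = 7, so (25260/34343) = (+1)^2·(6315/34343); sign now -1
reciprocity: (6315/34343) = -1·(34343/6315) since 6315 mod 4 = 3, 34343 mod 4 = 3; sign now +1
(34343/6315) = (2768/6315)   [reduce mod 6315]
2768 = 2^4·173; (2/6315) = -1 since 6315 mod 8 = 3, so (2768/6315) = (-1)^4·(173/6315); sign now +1
reciprocity: (173/6315) = +1·(6315/173) since 173 mod 4 = 1, 6315 mod 4 = 3; sign now +1
(6315/173) = (87/173)   [reduce mod 173]
reciprocity: (87/173) = +1·(173/87) since 87 mod 4 = 3, 173 mod 4 = 1; sign now +1
(173/87) = (86/87)   [reduce mod 87]
86 = 2^1·43; (2/87) = +1 since 87 mod 8 = 7, so (86/87) = (+1)^1·(43/87); sign now +1
reciprocity: (43/87) = -1·(87/43) since 43 mod 4 = 3, 87 mod 4 = 3; sign now -1
(87/43) = (1/43)   [reduce mod 43]
(1/43) = 1; final value = sign = -1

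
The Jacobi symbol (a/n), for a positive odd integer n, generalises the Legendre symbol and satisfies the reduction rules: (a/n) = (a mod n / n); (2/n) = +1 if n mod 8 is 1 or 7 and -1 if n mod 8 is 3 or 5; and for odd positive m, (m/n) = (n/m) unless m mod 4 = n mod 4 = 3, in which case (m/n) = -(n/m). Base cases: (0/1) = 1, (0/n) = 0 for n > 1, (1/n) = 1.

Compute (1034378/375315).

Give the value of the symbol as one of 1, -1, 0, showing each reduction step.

(1034378/375315) = (283748/375315)   [reduce mod 375315]
283748 = 2^2·70937; (2/375315) = -1 since 375315 mod 8 = 3, so (283748/375315) = (-1)^2·(70937/375315); sign now +1
reciprocity: (70937/375315) = +1·(375315/70937) since 70937 mod 4 = 1, 375315 mod 4 = 3; sign now +1
(375315/70937) = (20630/70937)   [reduce mod 70937]
20630 = 2^1·10315; (2/70937) = +1 since 70937 mod 8 = 1, so (20630/70937) = (+1)^1·(10315/70937); sign now +1
reciprocity: (10315/70937) = +1·(70937/10315) since 10315 mod 4 = 3, 70937 mod 4 = 1; sign now +1
(70937/10315) = (9047/10315)   [reduce mod 10315]
reciprocity: (9047/10315) = -1·(10315/9047) since 9047 mod 4 = 3, 10315 mod 4 = 3; sign now -1
(10315/9047) = (1268/9047)   [reduce mod 9047]
1268 = 2^2·317; (2/9047) = +1 since 9047 mod 8 = 7, so (1268/9047) = (+1)^2·(317/9047); sign now -1
reciprocity: (317/9047) = +1·(9047/317) since 317 mod 4 = 1, 9047 mod 4 = 3; sign now -1
(9047/317) = (171/317)   [reduce mod 317]
reciprocity: (171/317) = +1·(317/171) since 171 mod 4 = 3, 317 mod 4 = 1; sign now -1
(317/171) = (146/171)   [reduce mod 171]
146 = 2^1·73; (2/171) = -1 since 171 mod 8 = 3, so (146/171) = (-1)^1·(73/171); sign now +1
reciprocity: (73/171) = +1·(171/73) since 73 mod 4 = 1, 171 mod 4 = 3; sign now +1
(171/73) = (25/73)   [reduce mod 73]
reciprocity: (25/73) = +1·(73/25) since 25 mod 4 = 1, 73 mod 4 = 1; sign now +1
(73/25) = (23/25)   [reduce mod 25]
reciprocity: (23/25) = +1·(25/23) since 23 mod 4 = 3, 25 mod 4 = 1; sign now +1
(25/23) = (2/23)   [reduce mod 23]
2 = 2^1·1; (2/23) = +1 since 23 mod 8 = 7, so (2/23) = (+1)^1·(1/23); sign now +1
(1/23) = 1; final value = sign = +1

1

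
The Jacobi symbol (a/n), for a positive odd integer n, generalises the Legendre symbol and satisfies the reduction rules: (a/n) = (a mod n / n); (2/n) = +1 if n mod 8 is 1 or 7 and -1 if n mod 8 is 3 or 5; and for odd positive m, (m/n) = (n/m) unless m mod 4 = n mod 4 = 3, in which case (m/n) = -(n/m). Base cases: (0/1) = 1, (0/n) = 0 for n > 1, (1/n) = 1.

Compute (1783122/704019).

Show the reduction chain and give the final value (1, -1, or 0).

0

(1783122/704019) = (375084/704019)   [reduce mod 704019]
375084 = 2^2·93771; (2/704019) = -1 since 704019 mod 8 = 3, so (375084/704019) = (-1)^2·(93771/704019); sign now +1
reciprocity: (93771/704019) = -1·(704019/93771) since 93771 mod 4 = 3, 704019 mod 4 = 3; sign now -1
(704019/93771) = (47622/93771)   [reduce mod 93771]
47622 = 2^1·23811; (2/93771) = -1 since 93771 mod 8 = 3, so (47622/93771) = (-1)^1·(23811/93771); sign now +1
reciprocity: (23811/93771) = -1·(93771/23811) since 23811 mod 4 = 3, 93771 mod 4 = 3; sign now -1
(93771/23811) = (22338/23811)   [reduce mod 23811]
22338 = 2^1·11169; (2/23811) = -1 since 23811 mod 8 = 3, so (22338/23811) = (-1)^1·(11169/23811); sign now +1
reciprocity: (11169/23811) = +1·(23811/11169) since 11169 mod 4 = 1, 23811 mod 4 = 3; sign now +1
(23811/11169) = (1473/11169)   [reduce mod 11169]
reciprocity: (1473/11169) = +1·(11169/1473) since 1473 mod 4 = 1, 11169 mod 4 = 1; sign now +1
(11169/1473) = (858/1473)   [reduce mod 1473]
858 = 2^1·429; (2/1473) = +1 since 1473 mod 8 = 1, so (858/1473) = (+1)^1·(429/1473); sign now +1
reciprocity: (429/1473) = +1·(1473/429) since 429 mod 4 = 1, 1473 mod 4 = 1; sign now +1
(1473/429) = (186/429)   [reduce mod 429]
186 = 2^1·93; (2/429) = -1 since 429 mod 8 = 5, so (186/429) = (-1)^1·(93/429); sign now -1
reciprocity: (93/429) = +1·(429/93) since 93 mod 4 = 1, 429 mod 4 = 1; sign now -1
(429/93) = (57/93)   [reduce mod 93]
reciprocity: (57/93) = +1·(93/57) since 57 mod 4 = 1, 93 mod 4 = 1; sign now -1
(93/57) = (36/57)   [reduce mod 57]
36 = 2^2·9; (2/57) = +1 since 57 mod 8 = 1, so (36/57) = (+1)^2·(9/57); sign now -1
reciprocity: (9/57) = +1·(57/9) since 9 mod 4 = 1, 57 mod 4 = 1; sign now -1
(57/9) = (3/9)   [reduce mod 9]
reciprocity: (3/9) = +1·(9/3) since 3 mod 4 = 3, 9 mod 4 = 1; sign now -1
(9/3) = (0/3)   [reduce mod 3]
(0/3) = 0   [gcd(a, n) > 1]; final value = 0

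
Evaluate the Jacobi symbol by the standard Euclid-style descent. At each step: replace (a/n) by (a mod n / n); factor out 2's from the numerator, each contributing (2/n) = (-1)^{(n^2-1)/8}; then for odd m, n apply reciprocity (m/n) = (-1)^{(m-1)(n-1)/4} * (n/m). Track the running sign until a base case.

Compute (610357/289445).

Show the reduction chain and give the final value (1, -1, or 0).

1

(610357/289445) = (31467/289445)   [reduce mod 289445]
reciprocity: (31467/289445) = +1·(289445/31467) since 31467 mod 4 = 3, 289445 mod 4 = 1; sign now +1
(289445/31467) = (6242/31467)   [reduce mod 31467]
6242 = 2^1·3121; (2/31467) = -1 since 31467 mod 8 = 3, so (6242/31467) = (-1)^1·(3121/31467); sign now -1
reciprocity: (3121/31467) = +1·(31467/3121) since 3121 mod 4 = 1, 31467 mod 4 = 3; sign now -1
(31467/3121) = (257/3121)   [reduce mod 3121]
reciprocity: (257/3121) = +1·(3121/257) since 257 mod 4 = 1, 3121 mod 4 = 1; sign now -1
(3121/257) = (37/257)   [reduce mod 257]
reciprocity: (37/257) = +1·(257/37) since 37 mod 4 = 1, 257 mod 4 = 1; sign now -1
(257/37) = (35/37)   [reduce mod 37]
reciprocity: (35/37) = +1·(37/35) since 35 mod 4 = 3, 37 mod 4 = 1; sign now -1
(37/35) = (2/35)   [reduce mod 35]
2 = 2^1·1; (2/35) = -1 since 35 mod 8 = 3, so (2/35) = (-1)^1·(1/35); sign now +1
(1/35) = 1; final value = sign = +1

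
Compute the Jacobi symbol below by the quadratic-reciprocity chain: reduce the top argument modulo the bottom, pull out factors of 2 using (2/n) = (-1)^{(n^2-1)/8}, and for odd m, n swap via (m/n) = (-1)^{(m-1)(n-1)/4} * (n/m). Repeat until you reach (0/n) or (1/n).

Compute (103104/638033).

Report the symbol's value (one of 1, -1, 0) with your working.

1

103104 = 2^6·1611; (2/638033) = +1 since 638033 mod 8 = 1, so (103104/638033) = (+1)^6·(1611/638033); sign now +1
reciprocity: (1611/638033) = +1·(638033/1611) since 1611 mod 4 = 3, 638033 mod 4 = 1; sign now +1
(638033/1611) = (77/1611)   [reduce mod 1611]
reciprocity: (77/1611) = +1·(1611/77) since 77 mod 4 = 1, 1611 mod 4 = 3; sign now +1
(1611/77) = (71/77)   [reduce mod 77]
reciprocity: (71/77) = +1·(77/71) since 71 mod 4 = 3, 77 mod 4 = 1; sign now +1
(77/71) = (6/71)   [reduce mod 71]
6 = 2^1·3; (2/71) = +1 since 71 mod 8 = 7, so (6/71) = (+1)^1·(3/71); sign now +1
reciprocity: (3/71) = -1·(71/3) since 3 mod 4 = 3, 71 mod 4 = 3; sign now -1
(71/3) = (2/3)   [reduce mod 3]
2 = 2^1·1; (2/3) = -1 since 3 mod 8 = 3, so (2/3) = (-1)^1·(1/3); sign now +1
(1/3) = 1; final value = sign = +1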